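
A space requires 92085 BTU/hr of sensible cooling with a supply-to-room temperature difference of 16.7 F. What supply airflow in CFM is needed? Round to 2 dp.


CFM = 92085 / (1.08 * 16.7) = 5105.62

5105.62 CFM


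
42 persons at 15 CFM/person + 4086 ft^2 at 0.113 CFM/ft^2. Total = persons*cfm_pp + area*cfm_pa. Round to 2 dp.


Total = 42*15 + 4086*0.113 = 1091.72 CFM

1091.72 CFM


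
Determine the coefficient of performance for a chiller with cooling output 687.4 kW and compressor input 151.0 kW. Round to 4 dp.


COP = 687.4 / 151.0 = 4.5523

4.5523


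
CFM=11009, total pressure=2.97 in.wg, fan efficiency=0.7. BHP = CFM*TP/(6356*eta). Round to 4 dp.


BHP = 11009 * 2.97 / (6356 * 0.7) = 7.3489 hp

7.3489 hp


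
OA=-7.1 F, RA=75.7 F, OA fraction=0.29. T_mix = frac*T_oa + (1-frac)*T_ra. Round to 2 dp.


T_mix = 0.29*(-7.1) + 0.71*75.7 = 51.69 F

51.69 F


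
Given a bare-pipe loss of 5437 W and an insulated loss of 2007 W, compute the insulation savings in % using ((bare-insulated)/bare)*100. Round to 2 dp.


Savings = ((5437-2007)/5437)*100 = 63.09 %

63.09 %


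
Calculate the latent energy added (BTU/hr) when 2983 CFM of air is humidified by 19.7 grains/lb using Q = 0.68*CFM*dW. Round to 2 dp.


Q = 0.68 * 2983 * 19.7 = 39960.27 BTU/hr

39960.27 BTU/hr


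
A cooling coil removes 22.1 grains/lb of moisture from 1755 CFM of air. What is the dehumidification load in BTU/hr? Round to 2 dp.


Q = 0.68 * 1755 * 22.1 = 26374.14 BTU/hr

26374.14 BTU/hr


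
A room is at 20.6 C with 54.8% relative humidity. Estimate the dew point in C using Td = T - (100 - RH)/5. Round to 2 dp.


Td = 20.6 - (100-54.8)/5 = 11.56 C

11.56 C


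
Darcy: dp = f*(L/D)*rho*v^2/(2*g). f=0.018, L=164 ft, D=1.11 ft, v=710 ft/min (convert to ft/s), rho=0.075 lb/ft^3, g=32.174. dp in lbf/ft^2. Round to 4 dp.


v_fps = 710/60 = 11.8333 ft/s
dp = 0.018*(164/1.11)*0.075*11.8333^2/(2*32.174) = 0.4340 lbf/ft^2

0.4340 lbf/ft^2


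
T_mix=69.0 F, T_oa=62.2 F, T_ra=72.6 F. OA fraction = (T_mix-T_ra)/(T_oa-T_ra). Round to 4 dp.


frac = (69.0 - 72.6) / (62.2 - 72.6) = 0.3462

0.3462


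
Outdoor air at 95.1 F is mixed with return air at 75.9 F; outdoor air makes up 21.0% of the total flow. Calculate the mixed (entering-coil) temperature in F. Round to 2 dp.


T_mix = 75.9 + (21.0/100)*(95.1-75.9) = 79.93 F

79.93 F


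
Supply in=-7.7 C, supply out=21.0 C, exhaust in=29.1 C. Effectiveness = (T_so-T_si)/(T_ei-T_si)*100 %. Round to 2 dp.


eff = (21.0-(-7.7))/(29.1-(-7.7))*100 = 77.99 %

77.99 %


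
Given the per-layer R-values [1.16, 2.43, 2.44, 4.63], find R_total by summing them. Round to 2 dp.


R_total = 1.16 + 2.43 + 2.44 + 4.63 = 10.66

10.66


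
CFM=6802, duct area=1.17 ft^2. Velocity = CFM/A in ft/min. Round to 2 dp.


V = 6802 / 1.17 = 5813.68 ft/min

5813.68 ft/min


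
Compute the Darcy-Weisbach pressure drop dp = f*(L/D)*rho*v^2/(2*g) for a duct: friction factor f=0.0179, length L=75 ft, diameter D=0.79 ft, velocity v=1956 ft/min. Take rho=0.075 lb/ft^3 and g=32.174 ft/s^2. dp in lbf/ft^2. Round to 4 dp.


v_fps = 1956/60 = 32.6 ft/s
dp = 0.0179*(75/0.79)*0.075*32.6^2/(2*32.174) = 2.1050 lbf/ft^2

2.1050 lbf/ft^2


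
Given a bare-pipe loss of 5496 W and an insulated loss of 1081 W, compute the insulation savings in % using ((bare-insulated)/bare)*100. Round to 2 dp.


Savings = ((5496-1081)/5496)*100 = 80.33 %

80.33 %


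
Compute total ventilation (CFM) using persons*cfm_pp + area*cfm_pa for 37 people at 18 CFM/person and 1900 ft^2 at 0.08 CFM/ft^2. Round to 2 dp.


Total = 37*18 + 1900*0.08 = 818.00 CFM

818.00 CFM


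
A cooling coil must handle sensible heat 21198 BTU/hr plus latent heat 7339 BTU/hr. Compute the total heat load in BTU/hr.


Qt = 21198 + 7339 = 28537 BTU/hr

28537 BTU/hr


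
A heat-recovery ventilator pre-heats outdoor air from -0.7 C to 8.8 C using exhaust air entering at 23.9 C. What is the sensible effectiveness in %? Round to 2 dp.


eff = (8.8-(-0.7))/(23.9-(-0.7))*100 = 38.62 %

38.62 %


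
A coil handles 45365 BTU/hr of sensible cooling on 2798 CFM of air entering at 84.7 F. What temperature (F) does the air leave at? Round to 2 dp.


dT = 45365/(1.08*2798) = 15.0124
T_leave = 84.7 - 15.0124 = 69.69 F

69.69 F


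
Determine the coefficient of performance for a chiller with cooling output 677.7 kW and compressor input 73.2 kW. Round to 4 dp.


COP = 677.7 / 73.2 = 9.2582

9.2582


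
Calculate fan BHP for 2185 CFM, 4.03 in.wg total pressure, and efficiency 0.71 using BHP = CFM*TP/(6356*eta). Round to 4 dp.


BHP = 2185 * 4.03 / (6356 * 0.71) = 1.9513 hp

1.9513 hp


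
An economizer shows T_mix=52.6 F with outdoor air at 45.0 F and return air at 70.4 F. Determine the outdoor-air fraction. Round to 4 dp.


frac = (52.6 - 70.4) / (45.0 - 70.4) = 0.7008

0.7008


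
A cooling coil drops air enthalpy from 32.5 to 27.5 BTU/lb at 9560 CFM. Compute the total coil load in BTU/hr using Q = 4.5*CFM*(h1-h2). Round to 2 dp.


Q = 4.5 * 9560 * (32.5 - 27.5) = 215100.00 BTU/hr

215100.00 BTU/hr


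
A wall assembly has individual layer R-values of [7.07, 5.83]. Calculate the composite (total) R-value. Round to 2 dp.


R_total = 7.07 + 5.83 = 12.90

12.90


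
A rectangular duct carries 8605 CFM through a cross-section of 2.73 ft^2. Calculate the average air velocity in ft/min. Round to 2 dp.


V = 8605 / 2.73 = 3152.01 ft/min

3152.01 ft/min


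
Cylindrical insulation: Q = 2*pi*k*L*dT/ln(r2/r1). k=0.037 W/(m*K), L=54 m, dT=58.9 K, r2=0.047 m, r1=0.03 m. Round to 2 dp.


Q = 2*pi*0.037*54*58.9/ln(0.047/0.03) = 1647.00 W

1647.00 W


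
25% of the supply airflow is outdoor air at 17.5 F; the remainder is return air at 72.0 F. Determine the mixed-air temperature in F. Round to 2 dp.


T_mix = 0.25*17.5 + 0.75*72.0 = 58.38 F

58.38 F


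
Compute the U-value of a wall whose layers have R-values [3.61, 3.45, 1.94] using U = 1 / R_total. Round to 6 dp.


R_total = 3.61 + 3.45 + 1.94 = 9.00
U = 1/9.00 = 0.111111

0.111111


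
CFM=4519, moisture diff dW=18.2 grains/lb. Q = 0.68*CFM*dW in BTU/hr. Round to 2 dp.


Q = 0.68 * 4519 * 18.2 = 55927.14 BTU/hr

55927.14 BTU/hr


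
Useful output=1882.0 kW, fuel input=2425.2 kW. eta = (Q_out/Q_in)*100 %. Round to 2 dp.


eta = (1882.0/2425.2)*100 = 77.60 %

77.60 %


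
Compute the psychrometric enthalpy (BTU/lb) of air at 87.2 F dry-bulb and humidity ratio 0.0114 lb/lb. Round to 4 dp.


h = 0.24*87.2 + 0.0114*(1061+0.444*87.2) = 33.4648 BTU/lb

33.4648 BTU/lb


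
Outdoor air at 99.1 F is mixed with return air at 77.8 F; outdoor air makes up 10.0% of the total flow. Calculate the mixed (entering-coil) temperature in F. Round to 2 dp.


T_mix = 77.8 + (10.0/100)*(99.1-77.8) = 79.93 F

79.93 F


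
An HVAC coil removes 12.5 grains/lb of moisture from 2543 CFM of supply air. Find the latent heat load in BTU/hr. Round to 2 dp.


Q = 0.68 * 2543 * 12.5 = 21615.50 BTU/hr

21615.50 BTU/hr


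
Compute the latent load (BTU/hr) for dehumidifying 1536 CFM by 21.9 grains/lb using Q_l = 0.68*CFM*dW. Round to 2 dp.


Q = 0.68 * 1536 * 21.9 = 22874.11 BTU/hr

22874.11 BTU/hr


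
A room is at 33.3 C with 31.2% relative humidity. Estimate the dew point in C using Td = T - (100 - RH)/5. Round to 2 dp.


Td = 33.3 - (100-31.2)/5 = 19.54 C

19.54 C


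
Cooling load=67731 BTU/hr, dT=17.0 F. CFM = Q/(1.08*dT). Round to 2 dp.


CFM = 67731 / (1.08 * 17.0) = 3689.05

3689.05 CFM


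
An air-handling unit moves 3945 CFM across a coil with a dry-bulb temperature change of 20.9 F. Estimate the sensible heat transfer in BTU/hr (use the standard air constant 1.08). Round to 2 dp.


Q = 1.08 * 3945 * 20.9 = 89046.54 BTU/hr

89046.54 BTU/hr


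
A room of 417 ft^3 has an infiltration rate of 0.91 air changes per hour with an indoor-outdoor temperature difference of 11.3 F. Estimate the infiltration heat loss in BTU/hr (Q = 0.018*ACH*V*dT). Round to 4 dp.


Q = 0.018 * 0.91 * 417 * 11.3 = 77.1842 BTU/hr

77.1842 BTU/hr


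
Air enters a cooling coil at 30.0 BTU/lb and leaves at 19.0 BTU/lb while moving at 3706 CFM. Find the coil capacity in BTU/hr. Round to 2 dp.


Q = 4.5 * 3706 * (30.0 - 19.0) = 183447.00 BTU/hr

183447.00 BTU/hr


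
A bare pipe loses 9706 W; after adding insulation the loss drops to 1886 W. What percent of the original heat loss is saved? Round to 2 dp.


Savings = ((9706-1886)/9706)*100 = 80.57 %

80.57 %


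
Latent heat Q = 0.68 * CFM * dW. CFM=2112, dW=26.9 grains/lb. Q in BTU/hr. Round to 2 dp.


Q = 0.68 * 2112 * 26.9 = 38632.70 BTU/hr

38632.70 BTU/hr


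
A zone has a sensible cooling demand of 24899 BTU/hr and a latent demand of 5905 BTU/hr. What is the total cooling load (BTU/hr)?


Qt = 24899 + 5905 = 30804 BTU/hr

30804 BTU/hr


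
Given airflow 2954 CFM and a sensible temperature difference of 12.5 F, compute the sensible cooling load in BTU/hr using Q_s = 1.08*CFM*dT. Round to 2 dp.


Q = 1.08 * 2954 * 12.5 = 39879.00 BTU/hr

39879.00 BTU/hr


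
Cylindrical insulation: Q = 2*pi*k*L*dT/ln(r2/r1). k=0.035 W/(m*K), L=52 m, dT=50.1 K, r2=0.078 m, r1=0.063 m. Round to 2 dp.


Q = 2*pi*0.035*52*50.1/ln(0.078/0.063) = 2682.50 W

2682.50 W


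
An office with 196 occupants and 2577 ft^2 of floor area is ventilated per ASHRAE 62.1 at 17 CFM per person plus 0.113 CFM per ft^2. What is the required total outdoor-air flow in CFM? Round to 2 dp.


Total = 196*17 + 2577*0.113 = 3623.20 CFM

3623.20 CFM


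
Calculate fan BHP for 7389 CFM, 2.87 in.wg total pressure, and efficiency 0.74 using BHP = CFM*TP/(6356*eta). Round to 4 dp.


BHP = 7389 * 2.87 / (6356 * 0.74) = 4.5087 hp

4.5087 hp


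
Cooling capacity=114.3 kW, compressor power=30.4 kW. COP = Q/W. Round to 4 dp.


COP = 114.3 / 30.4 = 3.7599

3.7599


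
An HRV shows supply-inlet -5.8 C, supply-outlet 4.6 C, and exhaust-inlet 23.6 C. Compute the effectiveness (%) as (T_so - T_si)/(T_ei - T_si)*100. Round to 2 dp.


eff = (4.6-(-5.8))/(23.6-(-5.8))*100 = 35.37 %

35.37 %


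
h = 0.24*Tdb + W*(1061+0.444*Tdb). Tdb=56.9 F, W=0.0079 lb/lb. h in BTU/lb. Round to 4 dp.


h = 0.24*56.9 + 0.0079*(1061+0.444*56.9) = 22.2375 BTU/lb

22.2375 BTU/lb


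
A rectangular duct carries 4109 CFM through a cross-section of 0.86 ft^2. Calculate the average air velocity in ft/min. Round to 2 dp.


V = 4109 / 0.86 = 4777.91 ft/min

4777.91 ft/min


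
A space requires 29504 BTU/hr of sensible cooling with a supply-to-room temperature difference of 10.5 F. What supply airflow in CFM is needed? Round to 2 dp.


CFM = 29504 / (1.08 * 10.5) = 2601.76

2601.76 CFM


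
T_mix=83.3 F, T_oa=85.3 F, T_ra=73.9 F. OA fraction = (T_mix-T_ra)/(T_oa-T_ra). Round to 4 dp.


frac = (83.3 - 73.9) / (85.3 - 73.9) = 0.8246

0.8246


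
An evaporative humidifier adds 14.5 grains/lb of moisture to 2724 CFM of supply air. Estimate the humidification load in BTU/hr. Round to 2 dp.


Q = 0.68 * 2724 * 14.5 = 26858.64 BTU/hr

26858.64 BTU/hr


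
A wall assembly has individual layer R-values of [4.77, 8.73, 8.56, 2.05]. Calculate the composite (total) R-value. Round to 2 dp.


R_total = 4.77 + 8.73 + 8.56 + 2.05 = 24.11

24.11


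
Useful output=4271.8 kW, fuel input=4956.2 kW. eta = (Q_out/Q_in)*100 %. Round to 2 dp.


eta = (4271.8/4956.2)*100 = 86.19 %

86.19 %


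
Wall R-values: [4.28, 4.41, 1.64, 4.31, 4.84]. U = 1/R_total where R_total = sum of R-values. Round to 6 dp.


R_total = 4.28 + 4.41 + 1.64 + 4.31 + 4.84 = 19.48
U = 1/19.48 = 0.051335

0.051335


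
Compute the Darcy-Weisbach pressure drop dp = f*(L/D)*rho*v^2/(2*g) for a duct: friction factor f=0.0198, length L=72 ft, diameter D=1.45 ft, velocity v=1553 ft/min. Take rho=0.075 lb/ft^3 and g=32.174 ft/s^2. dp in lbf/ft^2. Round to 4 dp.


v_fps = 1553/60 = 25.8833 ft/s
dp = 0.0198*(72/1.45)*0.075*25.8833^2/(2*32.174) = 0.7677 lbf/ft^2

0.7677 lbf/ft^2


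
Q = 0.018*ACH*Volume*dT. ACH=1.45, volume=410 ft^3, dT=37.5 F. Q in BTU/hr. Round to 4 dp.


Q = 0.018 * 1.45 * 410 * 37.5 = 401.2875 BTU/hr

401.2875 BTU/hr


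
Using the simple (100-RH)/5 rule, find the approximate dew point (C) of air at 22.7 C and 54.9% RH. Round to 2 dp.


Td = 22.7 - (100-54.9)/5 = 13.68 C

13.68 C


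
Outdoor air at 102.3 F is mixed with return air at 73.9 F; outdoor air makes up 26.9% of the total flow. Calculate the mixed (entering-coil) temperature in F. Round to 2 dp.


T_mix = 73.9 + (26.9/100)*(102.3-73.9) = 81.54 F

81.54 F


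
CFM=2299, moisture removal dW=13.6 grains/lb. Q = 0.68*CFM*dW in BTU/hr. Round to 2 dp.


Q = 0.68 * 2299 * 13.6 = 21261.15 BTU/hr

21261.15 BTU/hr


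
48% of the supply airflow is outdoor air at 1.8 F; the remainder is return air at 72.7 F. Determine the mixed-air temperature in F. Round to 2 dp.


T_mix = 0.48*1.8 + 0.52*72.7 = 38.67 F

38.67 F


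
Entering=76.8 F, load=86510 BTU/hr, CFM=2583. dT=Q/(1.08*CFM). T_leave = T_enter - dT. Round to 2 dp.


dT = 86510/(1.08*2583) = 31.0112
T_leave = 76.8 - 31.0112 = 45.79 F

45.79 F


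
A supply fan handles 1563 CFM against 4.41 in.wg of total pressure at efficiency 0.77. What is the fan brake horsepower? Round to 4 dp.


BHP = 1563 * 4.41 / (6356 * 0.77) = 1.4084 hp

1.4084 hp


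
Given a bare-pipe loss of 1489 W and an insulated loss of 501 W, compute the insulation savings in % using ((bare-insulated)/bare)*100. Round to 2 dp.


Savings = ((1489-501)/1489)*100 = 66.35 %

66.35 %


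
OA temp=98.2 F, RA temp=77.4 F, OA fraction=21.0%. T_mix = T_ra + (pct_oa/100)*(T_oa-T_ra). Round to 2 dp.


T_mix = 77.4 + (21.0/100)*(98.2-77.4) = 81.77 F

81.77 F


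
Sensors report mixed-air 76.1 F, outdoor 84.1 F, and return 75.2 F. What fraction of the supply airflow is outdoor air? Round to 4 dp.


frac = (76.1 - 75.2) / (84.1 - 75.2) = 0.1011

0.1011


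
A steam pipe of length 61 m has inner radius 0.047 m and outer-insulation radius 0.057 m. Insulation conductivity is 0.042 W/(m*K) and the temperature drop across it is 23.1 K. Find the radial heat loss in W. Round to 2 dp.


Q = 2*pi*0.042*61*23.1/ln(0.057/0.047) = 1927.66 W

1927.66 W


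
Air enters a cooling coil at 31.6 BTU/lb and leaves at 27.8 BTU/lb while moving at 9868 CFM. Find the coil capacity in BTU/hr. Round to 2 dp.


Q = 4.5 * 9868 * (31.6 - 27.8) = 168742.80 BTU/hr

168742.80 BTU/hr


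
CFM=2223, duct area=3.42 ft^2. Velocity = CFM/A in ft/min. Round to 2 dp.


V = 2223 / 3.42 = 650.00 ft/min

650.00 ft/min


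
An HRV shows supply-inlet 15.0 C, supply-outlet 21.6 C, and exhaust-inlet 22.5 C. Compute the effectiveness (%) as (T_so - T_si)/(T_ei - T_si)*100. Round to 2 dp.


eff = (21.6-15.0)/(22.5-15.0)*100 = 88.00 %

88.00 %


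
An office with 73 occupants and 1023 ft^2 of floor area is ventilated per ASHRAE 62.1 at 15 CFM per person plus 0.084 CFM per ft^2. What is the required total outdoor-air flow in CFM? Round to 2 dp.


Total = 73*15 + 1023*0.084 = 1180.93 CFM

1180.93 CFM


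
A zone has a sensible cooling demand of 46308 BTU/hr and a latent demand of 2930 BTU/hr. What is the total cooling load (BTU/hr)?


Qt = 46308 + 2930 = 49238 BTU/hr

49238 BTU/hr


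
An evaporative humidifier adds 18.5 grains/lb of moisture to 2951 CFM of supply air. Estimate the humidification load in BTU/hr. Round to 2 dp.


Q = 0.68 * 2951 * 18.5 = 37123.58 BTU/hr

37123.58 BTU/hr


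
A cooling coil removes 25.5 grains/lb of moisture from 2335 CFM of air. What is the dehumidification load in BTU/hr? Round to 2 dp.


Q = 0.68 * 2335 * 25.5 = 40488.90 BTU/hr

40488.90 BTU/hr


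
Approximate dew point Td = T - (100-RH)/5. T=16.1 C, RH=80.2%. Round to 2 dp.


Td = 16.1 - (100-80.2)/5 = 12.14 C

12.14 C


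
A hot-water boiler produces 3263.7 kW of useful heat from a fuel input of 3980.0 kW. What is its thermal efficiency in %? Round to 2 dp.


eta = (3263.7/3980.0)*100 = 82.00 %

82.00 %


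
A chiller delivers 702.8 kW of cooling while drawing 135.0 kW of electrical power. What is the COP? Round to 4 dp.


COP = 702.8 / 135.0 = 5.2059

5.2059


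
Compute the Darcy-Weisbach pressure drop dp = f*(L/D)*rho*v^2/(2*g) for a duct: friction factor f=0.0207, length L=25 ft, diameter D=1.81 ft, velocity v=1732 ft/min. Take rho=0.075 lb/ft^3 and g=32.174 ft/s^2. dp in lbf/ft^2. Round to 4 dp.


v_fps = 1732/60 = 28.8667 ft/s
dp = 0.0207*(25/1.81)*0.075*28.8667^2/(2*32.174) = 0.2777 lbf/ft^2

0.2777 lbf/ft^2


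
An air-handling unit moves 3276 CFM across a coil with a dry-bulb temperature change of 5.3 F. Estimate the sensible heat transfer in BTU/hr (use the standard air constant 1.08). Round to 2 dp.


Q = 1.08 * 3276 * 5.3 = 18751.82 BTU/hr

18751.82 BTU/hr


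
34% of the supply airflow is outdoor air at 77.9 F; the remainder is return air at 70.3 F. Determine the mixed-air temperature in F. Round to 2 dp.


T_mix = 0.34*77.9 + 0.66*70.3 = 72.88 F

72.88 F


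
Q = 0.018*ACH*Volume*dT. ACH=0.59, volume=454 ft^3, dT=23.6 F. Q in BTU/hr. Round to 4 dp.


Q = 0.018 * 0.59 * 454 * 23.6 = 113.7869 BTU/hr

113.7869 BTU/hr


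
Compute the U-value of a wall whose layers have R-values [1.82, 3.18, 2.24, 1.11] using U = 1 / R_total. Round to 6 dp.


R_total = 1.82 + 3.18 + 2.24 + 1.11 = 8.35
U = 1/8.35 = 0.119760

0.119760


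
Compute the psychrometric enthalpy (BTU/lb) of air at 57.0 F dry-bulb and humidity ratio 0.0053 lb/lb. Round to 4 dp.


h = 0.24*57.0 + 0.0053*(1061+0.444*57.0) = 19.4374 BTU/lb

19.4374 BTU/lb


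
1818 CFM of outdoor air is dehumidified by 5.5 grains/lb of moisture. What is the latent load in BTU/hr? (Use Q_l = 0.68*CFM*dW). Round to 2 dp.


Q = 0.68 * 1818 * 5.5 = 6799.32 BTU/hr

6799.32 BTU/hr


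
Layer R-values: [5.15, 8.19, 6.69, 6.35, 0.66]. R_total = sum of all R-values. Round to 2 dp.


R_total = 5.15 + 8.19 + 6.69 + 6.35 + 0.66 = 27.04

27.04


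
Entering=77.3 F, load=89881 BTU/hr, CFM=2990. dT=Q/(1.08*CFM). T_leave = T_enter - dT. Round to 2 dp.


dT = 89881/(1.08*2990) = 27.8338
T_leave = 77.3 - 27.8338 = 49.47 F

49.47 F


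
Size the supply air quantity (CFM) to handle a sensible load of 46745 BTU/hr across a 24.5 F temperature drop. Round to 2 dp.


CFM = 46745 / (1.08 * 24.5) = 1766.63

1766.63 CFM


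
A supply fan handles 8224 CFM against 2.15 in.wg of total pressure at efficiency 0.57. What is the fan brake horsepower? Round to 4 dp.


BHP = 8224 * 2.15 / (6356 * 0.57) = 4.8805 hp

4.8805 hp


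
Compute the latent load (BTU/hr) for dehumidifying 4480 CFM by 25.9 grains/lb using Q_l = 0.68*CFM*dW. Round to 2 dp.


Q = 0.68 * 4480 * 25.9 = 78901.76 BTU/hr

78901.76 BTU/hr


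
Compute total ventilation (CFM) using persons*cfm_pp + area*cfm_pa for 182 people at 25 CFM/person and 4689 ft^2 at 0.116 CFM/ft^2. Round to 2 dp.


Total = 182*25 + 4689*0.116 = 5093.92 CFM

5093.92 CFM


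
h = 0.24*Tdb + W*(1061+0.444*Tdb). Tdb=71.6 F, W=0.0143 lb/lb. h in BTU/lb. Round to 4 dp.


h = 0.24*71.6 + 0.0143*(1061+0.444*71.6) = 32.8109 BTU/lb

32.8109 BTU/lb


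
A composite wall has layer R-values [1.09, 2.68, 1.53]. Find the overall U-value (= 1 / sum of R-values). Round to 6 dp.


R_total = 1.09 + 2.68 + 1.53 = 5.30
U = 1/5.30 = 0.188679

0.188679


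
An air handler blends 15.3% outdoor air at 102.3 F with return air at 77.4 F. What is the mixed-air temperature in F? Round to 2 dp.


T_mix = 77.4 + (15.3/100)*(102.3-77.4) = 81.21 F

81.21 F


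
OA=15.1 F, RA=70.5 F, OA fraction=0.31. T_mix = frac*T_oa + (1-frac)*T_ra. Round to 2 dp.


T_mix = 0.31*15.1 + 0.69*70.5 = 53.33 F

53.33 F


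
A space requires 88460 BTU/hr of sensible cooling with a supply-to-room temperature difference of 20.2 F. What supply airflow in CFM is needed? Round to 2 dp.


CFM = 88460 / (1.08 * 20.2) = 4054.82

4054.82 CFM


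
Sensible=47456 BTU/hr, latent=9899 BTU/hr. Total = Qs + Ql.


Qt = 47456 + 9899 = 57355 BTU/hr

57355 BTU/hr


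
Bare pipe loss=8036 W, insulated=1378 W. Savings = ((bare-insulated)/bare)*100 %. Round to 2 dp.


Savings = ((8036-1378)/8036)*100 = 82.85 %

82.85 %


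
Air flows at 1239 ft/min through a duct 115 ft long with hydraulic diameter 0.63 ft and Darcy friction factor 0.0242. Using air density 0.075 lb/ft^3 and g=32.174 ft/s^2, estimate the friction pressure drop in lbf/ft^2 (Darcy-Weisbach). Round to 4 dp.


v_fps = 1239/60 = 20.65 ft/s
dp = 0.0242*(115/0.63)*0.075*20.65^2/(2*32.174) = 2.1955 lbf/ft^2

2.1955 lbf/ft^2


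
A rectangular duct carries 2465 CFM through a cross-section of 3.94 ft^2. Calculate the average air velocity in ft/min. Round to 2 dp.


V = 2465 / 3.94 = 625.63 ft/min

625.63 ft/min


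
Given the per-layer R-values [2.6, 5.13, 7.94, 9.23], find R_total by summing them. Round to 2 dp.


R_total = 2.6 + 5.13 + 7.94 + 9.23 = 24.90

24.90


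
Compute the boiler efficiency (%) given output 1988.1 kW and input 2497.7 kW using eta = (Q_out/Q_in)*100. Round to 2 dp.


eta = (1988.1/2497.7)*100 = 79.60 %

79.60 %


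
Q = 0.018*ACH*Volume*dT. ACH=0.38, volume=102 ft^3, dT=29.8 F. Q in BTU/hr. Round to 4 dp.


Q = 0.018 * 0.38 * 102 * 29.8 = 20.7909 BTU/hr

20.7909 BTU/hr


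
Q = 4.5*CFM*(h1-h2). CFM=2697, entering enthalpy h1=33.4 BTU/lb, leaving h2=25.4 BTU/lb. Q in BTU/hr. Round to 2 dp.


Q = 4.5 * 2697 * (33.4 - 25.4) = 97092.00 BTU/hr

97092.00 BTU/hr


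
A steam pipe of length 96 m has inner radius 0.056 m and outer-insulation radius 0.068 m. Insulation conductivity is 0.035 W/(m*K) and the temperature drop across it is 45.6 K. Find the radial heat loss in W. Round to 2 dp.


Q = 2*pi*0.035*96*45.6/ln(0.068/0.056) = 4958.30 W

4958.30 W


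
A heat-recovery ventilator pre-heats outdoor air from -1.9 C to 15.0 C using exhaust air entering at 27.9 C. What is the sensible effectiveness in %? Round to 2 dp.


eff = (15.0-(-1.9))/(27.9-(-1.9))*100 = 56.71 %

56.71 %


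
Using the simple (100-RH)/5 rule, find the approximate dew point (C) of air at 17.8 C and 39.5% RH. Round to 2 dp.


Td = 17.8 - (100-39.5)/5 = 5.70 C

5.70 C


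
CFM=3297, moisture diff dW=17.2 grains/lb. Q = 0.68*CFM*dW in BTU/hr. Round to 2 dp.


Q = 0.68 * 3297 * 17.2 = 38561.71 BTU/hr

38561.71 BTU/hr


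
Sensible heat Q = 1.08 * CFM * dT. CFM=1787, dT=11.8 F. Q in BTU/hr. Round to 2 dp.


Q = 1.08 * 1787 * 11.8 = 22773.53 BTU/hr

22773.53 BTU/hr


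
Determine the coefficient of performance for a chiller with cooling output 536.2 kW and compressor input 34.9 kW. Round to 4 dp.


COP = 536.2 / 34.9 = 15.3639

15.3639


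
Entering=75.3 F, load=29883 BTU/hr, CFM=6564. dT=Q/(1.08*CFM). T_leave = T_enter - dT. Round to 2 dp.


dT = 29883/(1.08*6564) = 4.2153
T_leave = 75.3 - 4.2153 = 71.08 F

71.08 F


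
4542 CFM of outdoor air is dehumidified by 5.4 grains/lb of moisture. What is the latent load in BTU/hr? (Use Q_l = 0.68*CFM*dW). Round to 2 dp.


Q = 0.68 * 4542 * 5.4 = 16678.22 BTU/hr

16678.22 BTU/hr


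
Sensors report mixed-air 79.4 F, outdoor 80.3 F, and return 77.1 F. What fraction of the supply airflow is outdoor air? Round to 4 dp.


frac = (79.4 - 77.1) / (80.3 - 77.1) = 0.7188

0.7188


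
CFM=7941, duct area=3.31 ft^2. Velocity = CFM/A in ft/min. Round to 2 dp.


V = 7941 / 3.31 = 2399.09 ft/min

2399.09 ft/min


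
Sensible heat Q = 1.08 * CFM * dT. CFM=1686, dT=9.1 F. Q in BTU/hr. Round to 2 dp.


Q = 1.08 * 1686 * 9.1 = 16570.01 BTU/hr

16570.01 BTU/hr


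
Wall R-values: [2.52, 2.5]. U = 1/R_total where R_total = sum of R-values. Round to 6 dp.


R_total = 2.52 + 2.5 = 5.02
U = 1/5.02 = 0.199203

0.199203


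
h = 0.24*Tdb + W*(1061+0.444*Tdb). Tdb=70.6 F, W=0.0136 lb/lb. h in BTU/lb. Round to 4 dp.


h = 0.24*70.6 + 0.0136*(1061+0.444*70.6) = 31.7999 BTU/lb

31.7999 BTU/lb


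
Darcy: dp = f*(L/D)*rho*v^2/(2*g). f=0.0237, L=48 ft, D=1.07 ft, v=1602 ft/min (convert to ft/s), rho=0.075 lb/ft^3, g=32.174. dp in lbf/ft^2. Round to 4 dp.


v_fps = 1602/60 = 26.7 ft/s
dp = 0.0237*(48/1.07)*0.075*26.7^2/(2*32.174) = 0.8834 lbf/ft^2

0.8834 lbf/ft^2


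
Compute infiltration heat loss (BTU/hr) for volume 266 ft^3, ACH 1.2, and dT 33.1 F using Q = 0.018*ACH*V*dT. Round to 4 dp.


Q = 0.018 * 1.2 * 266 * 33.1 = 190.1794 BTU/hr

190.1794 BTU/hr


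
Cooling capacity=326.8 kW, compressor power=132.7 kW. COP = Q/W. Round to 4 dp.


COP = 326.8 / 132.7 = 2.4627

2.4627


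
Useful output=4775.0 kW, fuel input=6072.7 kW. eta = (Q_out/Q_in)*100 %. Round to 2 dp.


eta = (4775.0/6072.7)*100 = 78.63 %

78.63 %


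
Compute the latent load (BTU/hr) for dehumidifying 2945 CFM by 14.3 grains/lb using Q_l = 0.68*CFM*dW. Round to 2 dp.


Q = 0.68 * 2945 * 14.3 = 28637.18 BTU/hr

28637.18 BTU/hr


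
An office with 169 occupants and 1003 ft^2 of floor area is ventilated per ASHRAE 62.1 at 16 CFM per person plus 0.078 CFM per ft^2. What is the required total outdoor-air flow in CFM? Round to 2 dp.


Total = 169*16 + 1003*0.078 = 2782.23 CFM

2782.23 CFM


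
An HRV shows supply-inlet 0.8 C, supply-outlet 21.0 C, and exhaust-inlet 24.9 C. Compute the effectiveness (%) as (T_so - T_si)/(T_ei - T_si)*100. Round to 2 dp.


eff = (21.0-0.8)/(24.9-0.8)*100 = 83.82 %

83.82 %


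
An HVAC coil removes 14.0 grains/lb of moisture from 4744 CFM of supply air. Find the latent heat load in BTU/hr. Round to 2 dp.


Q = 0.68 * 4744 * 14.0 = 45162.88 BTU/hr

45162.88 BTU/hr


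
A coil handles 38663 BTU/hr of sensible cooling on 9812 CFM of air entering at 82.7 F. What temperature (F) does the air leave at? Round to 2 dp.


dT = 38663/(1.08*9812) = 3.6485
T_leave = 82.7 - 3.6485 = 79.05 F

79.05 F


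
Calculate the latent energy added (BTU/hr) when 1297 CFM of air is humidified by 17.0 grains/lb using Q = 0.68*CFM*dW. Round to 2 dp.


Q = 0.68 * 1297 * 17.0 = 14993.32 BTU/hr

14993.32 BTU/hr


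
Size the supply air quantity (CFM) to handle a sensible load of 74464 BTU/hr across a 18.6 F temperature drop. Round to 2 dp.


CFM = 74464 / (1.08 * 18.6) = 3706.89

3706.89 CFM


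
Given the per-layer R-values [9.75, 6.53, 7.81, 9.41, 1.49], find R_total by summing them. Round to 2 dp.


R_total = 9.75 + 6.53 + 7.81 + 9.41 + 1.49 = 34.99

34.99


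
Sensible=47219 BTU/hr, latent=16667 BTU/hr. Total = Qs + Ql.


Qt = 47219 + 16667 = 63886 BTU/hr

63886 BTU/hr


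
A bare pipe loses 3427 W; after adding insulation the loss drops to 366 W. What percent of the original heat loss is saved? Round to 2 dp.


Savings = ((3427-366)/3427)*100 = 89.32 %

89.32 %


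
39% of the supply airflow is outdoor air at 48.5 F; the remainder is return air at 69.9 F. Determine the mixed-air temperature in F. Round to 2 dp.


T_mix = 0.39*48.5 + 0.61*69.9 = 61.55 F

61.55 F


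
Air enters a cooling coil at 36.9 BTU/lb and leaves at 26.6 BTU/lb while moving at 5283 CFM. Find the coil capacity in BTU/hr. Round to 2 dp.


Q = 4.5 * 5283 * (36.9 - 26.6) = 244867.05 BTU/hr

244867.05 BTU/hr


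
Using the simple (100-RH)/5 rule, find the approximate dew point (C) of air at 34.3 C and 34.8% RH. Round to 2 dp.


Td = 34.3 - (100-34.8)/5 = 21.26 C

21.26 C


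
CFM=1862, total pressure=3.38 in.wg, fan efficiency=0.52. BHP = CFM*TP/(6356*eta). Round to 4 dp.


BHP = 1862 * 3.38 / (6356 * 0.52) = 1.9042 hp

1.9042 hp


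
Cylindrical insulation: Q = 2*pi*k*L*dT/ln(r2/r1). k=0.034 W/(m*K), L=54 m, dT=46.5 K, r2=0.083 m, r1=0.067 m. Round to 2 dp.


Q = 2*pi*0.034*54*46.5/ln(0.083/0.067) = 2504.91 W

2504.91 W


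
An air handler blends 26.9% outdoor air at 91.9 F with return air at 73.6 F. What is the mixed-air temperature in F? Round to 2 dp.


T_mix = 73.6 + (26.9/100)*(91.9-73.6) = 78.52 F

78.52 F


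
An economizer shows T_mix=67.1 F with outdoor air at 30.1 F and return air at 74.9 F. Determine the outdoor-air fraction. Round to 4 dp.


frac = (67.1 - 74.9) / (30.1 - 74.9) = 0.1741

0.1741


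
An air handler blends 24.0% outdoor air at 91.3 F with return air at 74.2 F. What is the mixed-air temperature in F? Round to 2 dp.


T_mix = 74.2 + (24.0/100)*(91.3-74.2) = 78.30 F

78.30 F


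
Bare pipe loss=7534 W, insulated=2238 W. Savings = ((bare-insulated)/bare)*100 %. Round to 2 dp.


Savings = ((7534-2238)/7534)*100 = 70.29 %

70.29 %


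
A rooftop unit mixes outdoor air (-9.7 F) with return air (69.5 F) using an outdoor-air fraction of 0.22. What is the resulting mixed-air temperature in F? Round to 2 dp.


T_mix = 0.22*(-9.7) + 0.78*69.5 = 52.08 F

52.08 F


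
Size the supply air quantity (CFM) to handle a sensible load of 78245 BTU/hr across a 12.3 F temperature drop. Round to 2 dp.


CFM = 78245 / (1.08 * 12.3) = 5890.17

5890.17 CFM


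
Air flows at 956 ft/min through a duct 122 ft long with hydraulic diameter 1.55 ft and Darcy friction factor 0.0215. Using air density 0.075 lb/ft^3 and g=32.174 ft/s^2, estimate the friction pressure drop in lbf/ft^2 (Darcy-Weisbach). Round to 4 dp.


v_fps = 956/60 = 15.9333 ft/s
dp = 0.0215*(122/1.55)*0.075*15.9333^2/(2*32.174) = 0.5007 lbf/ft^2

0.5007 lbf/ft^2


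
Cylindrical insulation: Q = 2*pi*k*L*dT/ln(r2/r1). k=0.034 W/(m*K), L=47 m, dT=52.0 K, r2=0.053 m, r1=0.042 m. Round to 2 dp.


Q = 2*pi*0.034*47*52.0/ln(0.053/0.042) = 2244.44 W

2244.44 W


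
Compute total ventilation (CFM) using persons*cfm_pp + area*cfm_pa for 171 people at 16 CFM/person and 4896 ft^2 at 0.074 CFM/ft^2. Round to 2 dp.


Total = 171*16 + 4896*0.074 = 3098.30 CFM

3098.30 CFM


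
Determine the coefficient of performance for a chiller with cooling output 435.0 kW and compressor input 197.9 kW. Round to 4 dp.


COP = 435.0 / 197.9 = 2.1981

2.1981


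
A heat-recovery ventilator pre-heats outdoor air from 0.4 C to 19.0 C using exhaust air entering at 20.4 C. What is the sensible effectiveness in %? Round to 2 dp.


eff = (19.0-0.4)/(20.4-0.4)*100 = 93.00 %

93.00 %


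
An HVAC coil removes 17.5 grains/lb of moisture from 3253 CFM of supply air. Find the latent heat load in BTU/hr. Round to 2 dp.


Q = 0.68 * 3253 * 17.5 = 38710.70 BTU/hr

38710.70 BTU/hr


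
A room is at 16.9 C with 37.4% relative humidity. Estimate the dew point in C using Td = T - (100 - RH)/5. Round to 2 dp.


Td = 16.9 - (100-37.4)/5 = 4.38 C

4.38 C


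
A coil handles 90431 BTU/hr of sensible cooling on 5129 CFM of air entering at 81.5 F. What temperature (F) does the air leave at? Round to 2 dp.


dT = 90431/(1.08*5129) = 16.3253
T_leave = 81.5 - 16.3253 = 65.17 F

65.17 F


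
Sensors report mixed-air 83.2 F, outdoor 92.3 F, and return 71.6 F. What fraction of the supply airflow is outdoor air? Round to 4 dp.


frac = (83.2 - 71.6) / (92.3 - 71.6) = 0.5604

0.5604


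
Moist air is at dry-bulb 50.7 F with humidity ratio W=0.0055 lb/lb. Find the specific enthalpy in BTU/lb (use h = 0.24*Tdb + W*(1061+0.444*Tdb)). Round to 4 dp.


h = 0.24*50.7 + 0.0055*(1061+0.444*50.7) = 18.1273 BTU/lb

18.1273 BTU/lb


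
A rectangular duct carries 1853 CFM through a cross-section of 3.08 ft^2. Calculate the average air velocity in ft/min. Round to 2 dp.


V = 1853 / 3.08 = 601.62 ft/min

601.62 ft/min


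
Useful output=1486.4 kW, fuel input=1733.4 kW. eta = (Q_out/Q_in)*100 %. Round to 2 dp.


eta = (1486.4/1733.4)*100 = 85.75 %

85.75 %


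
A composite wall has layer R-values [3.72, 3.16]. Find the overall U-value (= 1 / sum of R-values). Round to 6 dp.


R_total = 3.72 + 3.16 = 6.88
U = 1/6.88 = 0.145349

0.145349


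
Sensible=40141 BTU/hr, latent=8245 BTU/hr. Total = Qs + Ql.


Qt = 40141 + 8245 = 48386 BTU/hr

48386 BTU/hr


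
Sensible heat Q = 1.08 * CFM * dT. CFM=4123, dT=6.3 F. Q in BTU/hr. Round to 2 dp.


Q = 1.08 * 4123 * 6.3 = 28052.89 BTU/hr

28052.89 BTU/hr


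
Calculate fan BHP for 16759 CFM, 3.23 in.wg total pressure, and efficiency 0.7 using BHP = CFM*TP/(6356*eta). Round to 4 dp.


BHP = 16759 * 3.23 / (6356 * 0.7) = 12.1666 hp

12.1666 hp


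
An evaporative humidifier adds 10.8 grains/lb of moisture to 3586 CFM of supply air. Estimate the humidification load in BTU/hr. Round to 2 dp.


Q = 0.68 * 3586 * 10.8 = 26335.58 BTU/hr

26335.58 BTU/hr


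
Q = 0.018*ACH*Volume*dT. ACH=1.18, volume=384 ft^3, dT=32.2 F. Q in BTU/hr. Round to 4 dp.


Q = 0.018 * 1.18 * 384 * 32.2 = 262.6284 BTU/hr

262.6284 BTU/hr


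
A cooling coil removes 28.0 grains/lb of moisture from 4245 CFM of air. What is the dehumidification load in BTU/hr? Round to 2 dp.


Q = 0.68 * 4245 * 28.0 = 80824.80 BTU/hr

80824.80 BTU/hr


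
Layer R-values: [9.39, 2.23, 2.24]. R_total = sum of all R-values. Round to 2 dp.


R_total = 9.39 + 2.23 + 2.24 = 13.86

13.86


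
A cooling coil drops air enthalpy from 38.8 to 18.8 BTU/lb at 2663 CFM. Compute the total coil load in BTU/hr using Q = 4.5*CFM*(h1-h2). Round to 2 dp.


Q = 4.5 * 2663 * (38.8 - 18.8) = 239670.00 BTU/hr

239670.00 BTU/hr


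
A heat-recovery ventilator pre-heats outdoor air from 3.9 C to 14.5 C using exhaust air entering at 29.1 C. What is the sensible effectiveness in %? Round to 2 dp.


eff = (14.5-3.9)/(29.1-3.9)*100 = 42.06 %

42.06 %


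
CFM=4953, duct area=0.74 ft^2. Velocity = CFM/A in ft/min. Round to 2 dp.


V = 4953 / 0.74 = 6693.24 ft/min

6693.24 ft/min


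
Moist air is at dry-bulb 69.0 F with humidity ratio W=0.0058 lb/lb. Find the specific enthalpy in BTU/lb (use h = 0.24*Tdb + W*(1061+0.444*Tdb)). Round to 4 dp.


h = 0.24*69.0 + 0.0058*(1061+0.444*69.0) = 22.8915 BTU/lb

22.8915 BTU/lb


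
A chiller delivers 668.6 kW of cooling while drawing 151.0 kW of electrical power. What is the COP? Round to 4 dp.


COP = 668.6 / 151.0 = 4.4278

4.4278


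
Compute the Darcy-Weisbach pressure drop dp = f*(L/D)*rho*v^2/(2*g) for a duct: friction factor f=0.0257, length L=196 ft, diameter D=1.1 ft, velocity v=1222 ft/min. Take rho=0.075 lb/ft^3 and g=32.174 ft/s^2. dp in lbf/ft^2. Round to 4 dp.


v_fps = 1222/60 = 20.3667 ft/s
dp = 0.0257*(196/1.1)*0.075*20.3667^2/(2*32.174) = 2.2139 lbf/ft^2

2.2139 lbf/ft^2


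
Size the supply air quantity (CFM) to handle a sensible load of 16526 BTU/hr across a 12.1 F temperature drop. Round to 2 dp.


CFM = 16526 / (1.08 * 12.1) = 1264.62

1264.62 CFM


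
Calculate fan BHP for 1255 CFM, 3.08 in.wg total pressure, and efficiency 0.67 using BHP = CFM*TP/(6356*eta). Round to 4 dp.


BHP = 1255 * 3.08 / (6356 * 0.67) = 0.9077 hp

0.9077 hp


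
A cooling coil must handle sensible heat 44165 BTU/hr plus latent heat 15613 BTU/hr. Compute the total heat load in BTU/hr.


Qt = 44165 + 15613 = 59778 BTU/hr

59778 BTU/hr


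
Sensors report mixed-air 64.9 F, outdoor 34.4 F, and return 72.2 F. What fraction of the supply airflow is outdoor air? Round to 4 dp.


frac = (64.9 - 72.2) / (34.4 - 72.2) = 0.1931

0.1931


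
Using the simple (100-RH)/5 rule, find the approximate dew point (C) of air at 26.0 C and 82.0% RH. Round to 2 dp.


Td = 26.0 - (100-82.0)/5 = 22.40 C

22.40 C


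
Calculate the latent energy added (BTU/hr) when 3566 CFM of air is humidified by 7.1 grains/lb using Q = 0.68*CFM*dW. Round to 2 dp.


Q = 0.68 * 3566 * 7.1 = 17216.65 BTU/hr

17216.65 BTU/hr


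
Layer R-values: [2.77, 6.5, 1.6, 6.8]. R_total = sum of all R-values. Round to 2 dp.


R_total = 2.77 + 6.5 + 1.6 + 6.8 = 17.67

17.67


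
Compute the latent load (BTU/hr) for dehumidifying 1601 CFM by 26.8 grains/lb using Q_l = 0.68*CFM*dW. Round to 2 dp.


Q = 0.68 * 1601 * 26.8 = 29176.62 BTU/hr

29176.62 BTU/hr


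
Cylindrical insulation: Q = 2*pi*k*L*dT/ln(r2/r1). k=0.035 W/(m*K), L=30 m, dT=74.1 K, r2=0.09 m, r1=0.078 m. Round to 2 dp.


Q = 2*pi*0.035*30*74.1/ln(0.09/0.078) = 3416.21 W

3416.21 W


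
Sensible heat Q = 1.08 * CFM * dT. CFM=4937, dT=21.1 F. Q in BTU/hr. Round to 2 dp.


Q = 1.08 * 4937 * 21.1 = 112504.36 BTU/hr

112504.36 BTU/hr


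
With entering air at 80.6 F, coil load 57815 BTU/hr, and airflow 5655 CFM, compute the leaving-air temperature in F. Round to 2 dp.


dT = 57815/(1.08*5655) = 9.4664
T_leave = 80.6 - 9.4664 = 71.13 F

71.13 F


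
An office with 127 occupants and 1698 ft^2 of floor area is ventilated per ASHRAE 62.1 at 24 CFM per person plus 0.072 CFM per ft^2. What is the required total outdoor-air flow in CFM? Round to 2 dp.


Total = 127*24 + 1698*0.072 = 3170.26 CFM

3170.26 CFM


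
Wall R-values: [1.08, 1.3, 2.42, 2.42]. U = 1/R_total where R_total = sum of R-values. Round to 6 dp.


R_total = 1.08 + 1.3 + 2.42 + 2.42 = 7.22
U = 1/7.22 = 0.138504

0.138504


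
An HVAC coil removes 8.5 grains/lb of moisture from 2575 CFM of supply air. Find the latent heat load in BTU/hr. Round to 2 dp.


Q = 0.68 * 2575 * 8.5 = 14883.50 BTU/hr

14883.50 BTU/hr


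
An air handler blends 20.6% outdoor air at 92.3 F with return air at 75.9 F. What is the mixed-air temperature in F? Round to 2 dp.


T_mix = 75.9 + (20.6/100)*(92.3-75.9) = 79.28 F

79.28 F


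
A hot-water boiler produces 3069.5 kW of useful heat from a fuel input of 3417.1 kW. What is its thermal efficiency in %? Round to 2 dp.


eta = (3069.5/3417.1)*100 = 89.83 %

89.83 %


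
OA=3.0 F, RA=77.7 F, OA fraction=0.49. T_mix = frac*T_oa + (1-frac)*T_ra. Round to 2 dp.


T_mix = 0.49*3.0 + 0.51*77.7 = 41.10 F

41.10 F


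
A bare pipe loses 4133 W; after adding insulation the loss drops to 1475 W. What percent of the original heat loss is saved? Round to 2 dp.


Savings = ((4133-1475)/4133)*100 = 64.31 %

64.31 %


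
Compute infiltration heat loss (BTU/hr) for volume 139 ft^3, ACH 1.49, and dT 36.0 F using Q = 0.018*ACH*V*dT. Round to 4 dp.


Q = 0.018 * 1.49 * 139 * 36.0 = 134.2073 BTU/hr

134.2073 BTU/hr


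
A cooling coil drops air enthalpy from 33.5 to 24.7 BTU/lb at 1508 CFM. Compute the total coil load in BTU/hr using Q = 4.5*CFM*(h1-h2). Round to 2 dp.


Q = 4.5 * 1508 * (33.5 - 24.7) = 59716.80 BTU/hr

59716.80 BTU/hr


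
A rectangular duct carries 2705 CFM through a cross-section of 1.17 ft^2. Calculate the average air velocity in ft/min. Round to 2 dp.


V = 2705 / 1.17 = 2311.97 ft/min

2311.97 ft/min


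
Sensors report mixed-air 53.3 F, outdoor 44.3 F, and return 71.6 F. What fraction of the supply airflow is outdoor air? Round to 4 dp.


frac = (53.3 - 71.6) / (44.3 - 71.6) = 0.6703

0.6703


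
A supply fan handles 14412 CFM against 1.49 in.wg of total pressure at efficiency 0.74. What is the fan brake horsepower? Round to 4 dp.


BHP = 14412 * 1.49 / (6356 * 0.74) = 4.5656 hp

4.5656 hp


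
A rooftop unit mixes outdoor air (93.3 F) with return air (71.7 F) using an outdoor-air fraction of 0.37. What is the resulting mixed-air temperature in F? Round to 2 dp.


T_mix = 0.37*93.3 + 0.63*71.7 = 79.69 F

79.69 F


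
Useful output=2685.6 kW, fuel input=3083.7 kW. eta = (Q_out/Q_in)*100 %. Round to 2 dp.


eta = (2685.6/3083.7)*100 = 87.09 %

87.09 %


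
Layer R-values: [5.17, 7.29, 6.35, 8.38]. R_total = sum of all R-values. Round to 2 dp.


R_total = 5.17 + 7.29 + 6.35 + 8.38 = 27.19

27.19


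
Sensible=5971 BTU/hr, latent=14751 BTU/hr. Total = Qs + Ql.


Qt = 5971 + 14751 = 20722 BTU/hr

20722 BTU/hr


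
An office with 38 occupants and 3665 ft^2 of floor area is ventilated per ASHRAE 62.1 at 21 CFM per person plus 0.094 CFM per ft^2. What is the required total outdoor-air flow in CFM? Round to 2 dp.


Total = 38*21 + 3665*0.094 = 1142.51 CFM

1142.51 CFM
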